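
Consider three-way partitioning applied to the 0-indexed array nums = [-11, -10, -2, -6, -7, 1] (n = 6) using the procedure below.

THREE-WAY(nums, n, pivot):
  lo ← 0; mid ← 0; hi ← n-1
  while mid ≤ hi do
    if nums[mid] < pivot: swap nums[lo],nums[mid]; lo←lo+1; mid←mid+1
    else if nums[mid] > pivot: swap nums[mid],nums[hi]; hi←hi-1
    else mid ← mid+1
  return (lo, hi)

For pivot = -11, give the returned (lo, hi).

(0, 0)

lo=0 mid=0 hi=5
-11=-11: mid=1
-10>-11: swap(1,5), hi=4 ⇒ [-11, 1, -2, -6, -7, -10]
1>-11: swap(1,4), hi=3 ⇒ [-11, -7, -2, -6, 1, -10]
-7>-11: swap(1,3), hi=2 ⇒ [-11, -6, -2, -7, 1, -10]
-6>-11: swap(1,2), hi=1 ⇒ [-11, -2, -6, -7, 1, -10]
-2>-11: swap(1,1), hi=0 ⇒ [-11, -2, -6, -7, 1, -10]
done. lo=0 hi=0; nums=[-11, -2, -6, -7, 1, -10]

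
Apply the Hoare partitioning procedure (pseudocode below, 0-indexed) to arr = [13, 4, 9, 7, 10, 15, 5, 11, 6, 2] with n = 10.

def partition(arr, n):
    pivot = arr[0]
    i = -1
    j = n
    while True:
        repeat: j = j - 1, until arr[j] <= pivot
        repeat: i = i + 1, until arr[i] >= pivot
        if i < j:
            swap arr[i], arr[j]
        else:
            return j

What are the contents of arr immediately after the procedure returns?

[2, 4, 9, 7, 10, 6, 5, 11, 15, 13]

pivot=13
j stops at 9 (2), i stops at 0 (13); swap ⇒ [2, 4, 9, 7, 10, 15, 5, 11, 6, 13]
j stops at 8 (6), i stops at 5 (15); swap ⇒ [2, 4, 9, 7, 10, 6, 5, 11, 15, 13]
j stops at 7, i stops at 8; i≥j ⇒ return 7. arr=[2, 4, 9, 7, 10, 6, 5, 11, 15, 13]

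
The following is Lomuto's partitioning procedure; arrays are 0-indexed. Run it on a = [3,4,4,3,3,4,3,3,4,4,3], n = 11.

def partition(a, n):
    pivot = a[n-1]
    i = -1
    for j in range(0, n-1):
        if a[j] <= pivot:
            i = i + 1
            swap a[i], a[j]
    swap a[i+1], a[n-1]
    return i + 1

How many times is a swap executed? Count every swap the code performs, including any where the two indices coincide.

pivot = a[10] = 3; i = -1
j=0: a[0]=3 ≤ 3 → i=0, swap a[0],a[0] (no change) → [3,4,4,3,3,4,3,3,4,4,3]
j=1: a[1]=4 > 3 → no swap
j=2: a[2]=4 > 3 → no swap
j=3: a[3]=3 ≤ 3 → i=1, swap a[1],a[3] → [3,3,4,4,3,4,3,3,4,4,3]
j=4: a[4]=3 ≤ 3 → i=2, swap a[2],a[4] → [3,3,3,4,4,4,3,3,4,4,3]
j=5: a[5]=4 > 3 → no swap
j=6: a[6]=3 ≤ 3 → i=3, swap a[3],a[6] → [3,3,3,3,4,4,4,3,4,4,3]
j=7: a[7]=3 ≤ 3 → i=4, swap a[4],a[7] → [3,3,3,3,3,4,4,4,4,4,3]
j=8: a[8]=4 > 3 → no swap
j=9: a[9]=4 > 3 → no swap
final swap a[5],a[10] → [3,3,3,3,3,3,4,4,4,4,4]; return 5

6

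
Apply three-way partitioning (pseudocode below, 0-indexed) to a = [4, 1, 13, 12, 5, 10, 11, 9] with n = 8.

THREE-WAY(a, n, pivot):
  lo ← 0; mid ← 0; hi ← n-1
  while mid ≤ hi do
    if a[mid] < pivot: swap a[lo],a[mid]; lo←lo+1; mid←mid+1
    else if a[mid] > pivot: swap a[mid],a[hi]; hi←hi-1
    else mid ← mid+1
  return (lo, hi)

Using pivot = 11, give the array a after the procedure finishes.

pivot = 11; lo=0, mid=0, hi=7
a[mid]=4<11: swap a[0],a[0]; lo=1,mid=1 → [4, 1, 13, 12, 5, 10, 11, 9]
a[mid]=1<11: swap a[1],a[1]; lo=2,mid=2 → [4, 1, 13, 12, 5, 10, 11, 9]
a[mid]=13>11: swap a[2],a[7]; hi=6 → [4, 1, 9, 12, 5, 10, 11, 13]
a[mid]=9<11: swap a[2],a[2]; lo=3,mid=3 → [4, 1, 9, 12, 5, 10, 11, 13]
a[mid]=12>11: swap a[3],a[6]; hi=5 → [4, 1, 9, 11, 5, 10, 12, 13]
a[mid]=11=11: mid=4
a[mid]=5<11: swap a[3],a[4]; lo=4,mid=5 → [4, 1, 9, 5, 11, 10, 12, 13]
a[mid]=10<11: swap a[4],a[5]; lo=5,mid=6 → [4, 1, 9, 5, 10, 11, 12, 13]
end: lo=5, hi=5; a = [4, 1, 9, 5, 10, 11, 12, 13]

[4, 1, 9, 5, 10, 11, 12, 13]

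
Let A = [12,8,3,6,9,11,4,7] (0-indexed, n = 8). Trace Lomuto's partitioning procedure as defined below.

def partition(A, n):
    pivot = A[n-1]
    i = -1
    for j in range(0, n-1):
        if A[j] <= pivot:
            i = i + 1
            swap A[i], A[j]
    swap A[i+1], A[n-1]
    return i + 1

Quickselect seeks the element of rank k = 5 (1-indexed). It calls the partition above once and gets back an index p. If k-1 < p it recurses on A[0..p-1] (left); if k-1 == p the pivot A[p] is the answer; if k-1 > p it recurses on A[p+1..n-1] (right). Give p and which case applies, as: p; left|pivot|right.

3; right

pivot=7, i=-1
j=0: 12>7, skip
j=1: 8>7, skip
j=2: 3≤7, i=0, swap(0,2) ⇒ [3,8,12,6,9,11,4,7]
j=3: 6≤7, i=1, swap(1,3) ⇒ [3,6,12,8,9,11,4,7]
j=4: 9>7, skip
j=5: 11>7, skip
j=6: 4≤7, i=2, swap(2,6) ⇒ [3,6,4,8,9,11,12,7]
swap(3,7) ⇒ [3,6,4,7,9,11,12,8]; return 3
p = 3; k-1 = 4 > 3 ⇒ right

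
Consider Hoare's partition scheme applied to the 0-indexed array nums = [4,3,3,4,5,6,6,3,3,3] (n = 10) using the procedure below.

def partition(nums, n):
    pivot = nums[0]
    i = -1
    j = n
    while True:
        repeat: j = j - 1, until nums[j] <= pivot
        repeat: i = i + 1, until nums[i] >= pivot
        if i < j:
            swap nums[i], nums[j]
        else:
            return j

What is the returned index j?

pivot=4
j stops at 9 (3), i stops at 0 (4); swap ⇒ [3,3,3,4,5,6,6,3,3,4]
j stops at 8 (3), i stops at 3 (4); swap ⇒ [3,3,3,3,5,6,6,3,4,4]
j stops at 7 (3), i stops at 4 (5); swap ⇒ [3,3,3,3,3,6,6,5,4,4]
j stops at 4, i stops at 5; i≥j ⇒ return 4. nums=[3,3,3,3,3,6,6,5,4,4]

4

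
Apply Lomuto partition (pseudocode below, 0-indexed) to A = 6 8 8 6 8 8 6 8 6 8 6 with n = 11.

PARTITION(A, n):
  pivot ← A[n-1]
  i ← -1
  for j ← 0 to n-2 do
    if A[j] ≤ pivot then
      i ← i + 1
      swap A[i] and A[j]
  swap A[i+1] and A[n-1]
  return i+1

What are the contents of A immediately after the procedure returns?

pivot=6, i=-1
j=0: 6≤6, i=0, swap(0,0) ⇒ 6 8 8 6 8 8 6 8 6 8 6
j=1: 8>6, skip
j=2: 8>6, skip
j=3: 6≤6, i=1, swap(1,3) ⇒ 6 6 8 8 8 8 6 8 6 8 6
j=4: 8>6, skip
j=5: 8>6, skip
j=6: 6≤6, i=2, swap(2,6) ⇒ 6 6 6 8 8 8 8 8 6 8 6
j=7: 8>6, skip
j=8: 6≤6, i=3, swap(3,8) ⇒ 6 6 6 6 8 8 8 8 8 8 6
j=9: 8>6, skip
swap(4,10) ⇒ 6 6 6 6 6 8 8 8 8 8 8; return 4

6 6 6 6 6 8 8 8 8 8 8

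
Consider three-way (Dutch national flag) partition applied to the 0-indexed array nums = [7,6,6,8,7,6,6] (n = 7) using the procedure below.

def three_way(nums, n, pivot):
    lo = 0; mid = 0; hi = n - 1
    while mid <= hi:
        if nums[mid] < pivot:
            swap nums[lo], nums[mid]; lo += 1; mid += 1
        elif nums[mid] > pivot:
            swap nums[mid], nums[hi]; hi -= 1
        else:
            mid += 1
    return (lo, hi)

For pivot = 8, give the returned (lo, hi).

(6, 6)

pivot = 8; lo=0, mid=0, hi=6
nums[mid]=7<8: swap nums[0],nums[0]; lo=1,mid=1 → [7,6,6,8,7,6,6]
nums[mid]=6<8: swap nums[1],nums[1]; lo=2,mid=2 → [7,6,6,8,7,6,6]
nums[mid]=6<8: swap nums[2],nums[2]; lo=3,mid=3 → [7,6,6,8,7,6,6]
nums[mid]=8=8: mid=4
nums[mid]=7<8: swap nums[3],nums[4]; lo=4,mid=5 → [7,6,6,7,8,6,6]
nums[mid]=6<8: swap nums[4],nums[5]; lo=5,mid=6 → [7,6,6,7,6,8,6]
nums[mid]=6<8: swap nums[5],nums[6]; lo=6,mid=7 → [7,6,6,7,6,6,8]
end: lo=6, hi=6; nums = [7,6,6,7,6,6,8]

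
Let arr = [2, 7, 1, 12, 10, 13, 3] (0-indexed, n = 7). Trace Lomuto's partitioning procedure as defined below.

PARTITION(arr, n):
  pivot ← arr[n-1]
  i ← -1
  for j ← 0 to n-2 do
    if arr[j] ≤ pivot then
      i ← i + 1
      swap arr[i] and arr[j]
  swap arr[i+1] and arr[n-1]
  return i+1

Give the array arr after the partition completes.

pivot=3, i=-1
j=0: 2≤3, i=0, swap(0,0) ⇒ [2, 7, 1, 12, 10, 13, 3]
j=1: 7>3, skip
j=2: 1≤3, i=1, swap(1,2) ⇒ [2, 1, 7, 12, 10, 13, 3]
j=3: 12>3, skip
j=4: 10>3, skip
j=5: 13>3, skip
swap(2,6) ⇒ [2, 1, 3, 12, 10, 13, 7]; return 2

[2, 1, 3, 12, 10, 13, 7]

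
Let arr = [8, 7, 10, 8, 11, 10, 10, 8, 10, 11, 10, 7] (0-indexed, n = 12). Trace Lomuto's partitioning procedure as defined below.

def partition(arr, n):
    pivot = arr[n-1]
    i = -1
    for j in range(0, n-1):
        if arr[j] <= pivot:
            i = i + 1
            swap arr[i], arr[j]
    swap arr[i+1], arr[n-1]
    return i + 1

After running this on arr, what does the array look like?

pivot=7, i=-1
j=0: 8>7, skip
j=1: 7≤7, i=0, swap(0,1) ⇒ [7, 8, 10, 8, 11, 10, 10, 8, 10, 11, 10, 7]
j=2: 10>7, skip
j=3: 8>7, skip
j=4: 11>7, skip
j=5: 10>7, skip
j=6: 10>7, skip
j=7: 8>7, skip
j=8: 10>7, skip
j=9: 11>7, skip
j=10: 10>7, skip
swap(1,11) ⇒ [7, 7, 10, 8, 11, 10, 10, 8, 10, 11, 10, 8]; return 1

[7, 7, 10, 8, 11, 10, 10, 8, 10, 11, 10, 8]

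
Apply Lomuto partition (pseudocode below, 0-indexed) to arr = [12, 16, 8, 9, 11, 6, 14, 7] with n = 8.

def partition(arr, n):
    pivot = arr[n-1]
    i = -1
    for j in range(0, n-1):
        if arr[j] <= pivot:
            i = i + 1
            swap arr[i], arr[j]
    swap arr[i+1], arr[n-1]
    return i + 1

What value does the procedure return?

pivot = arr[7] = 7; i = -1
j=0: arr[0]=12 > 7 → no swap
j=1: arr[1]=16 > 7 → no swap
j=2: arr[2]=8 > 7 → no swap
j=3: arr[3]=9 > 7 → no swap
j=4: arr[4]=11 > 7 → no swap
j=5: arr[5]=6 ≤ 7 → i=0, swap arr[0],arr[5] → [6, 16, 8, 9, 11, 12, 14, 7]
j=6: arr[6]=14 > 7 → no swap
final swap arr[1],arr[7] → [6, 7, 8, 9, 11, 12, 14, 16]; return 1

1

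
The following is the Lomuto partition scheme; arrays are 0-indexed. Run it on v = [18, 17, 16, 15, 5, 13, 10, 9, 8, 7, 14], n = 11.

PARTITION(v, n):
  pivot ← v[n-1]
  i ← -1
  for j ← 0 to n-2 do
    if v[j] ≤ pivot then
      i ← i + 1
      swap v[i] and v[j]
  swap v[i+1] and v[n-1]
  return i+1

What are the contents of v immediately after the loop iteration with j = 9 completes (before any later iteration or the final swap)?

pivot=14, i=-1
j=0: 18>14, skip
j=1: 17>14, skip
j=2: 16>14, skip
j=3: 15>14, skip
j=4: 5≤14, i=0, swap(0,4) ⇒ [5, 17, 16, 15, 18, 13, 10, 9, 8, 7, 14]
j=5: 13≤14, i=1, swap(1,5) ⇒ [5, 13, 16, 15, 18, 17, 10, 9, 8, 7, 14]
j=6: 10≤14, i=2, swap(2,6) ⇒ [5, 13, 10, 15, 18, 17, 16, 9, 8, 7, 14]
j=7: 9≤14, i=3, swap(3,7) ⇒ [5, 13, 10, 9, 18, 17, 16, 15, 8, 7, 14]
j=8: 8≤14, i=4, swap(4,8) ⇒ [5, 13, 10, 9, 8, 17, 16, 15, 18, 7, 14]
j=9: 7≤14, i=5, swap(5,9) ⇒ [5, 13, 10, 9, 8, 7, 16, 15, 18, 17, 14]
(after j=9) v = [5, 13, 10, 9, 8, 7, 16, 15, 18, 17, 14]

[5, 13, 10, 9, 8, 7, 16, 15, 18, 17, 14]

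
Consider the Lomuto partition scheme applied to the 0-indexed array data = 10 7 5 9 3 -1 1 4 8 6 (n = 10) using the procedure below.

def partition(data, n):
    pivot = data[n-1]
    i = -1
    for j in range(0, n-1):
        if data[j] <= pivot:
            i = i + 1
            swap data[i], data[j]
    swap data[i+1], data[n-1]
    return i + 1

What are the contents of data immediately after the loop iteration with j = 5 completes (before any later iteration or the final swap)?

pivot = data[9] = 6; i = -1
j=0: data[0]=10 > 6 → no swap
j=1: data[1]=7 > 6 → no swap
j=2: data[2]=5 ≤ 6 → i=0, swap data[0],data[2] → 5 7 10 9 3 -1 1 4 8 6
j=3: data[3]=9 > 6 → no swap
j=4: data[4]=3 ≤ 6 → i=1, swap data[1],data[4] → 5 3 10 9 7 -1 1 4 8 6
j=5: data[5]=-1 ≤ 6 → i=2, swap data[2],data[5] → 5 3 -1 9 7 10 1 4 8 6
(after j=5) data = 5 3 -1 9 7 10 1 4 8 6

5 3 -1 9 7 10 1 4 8 6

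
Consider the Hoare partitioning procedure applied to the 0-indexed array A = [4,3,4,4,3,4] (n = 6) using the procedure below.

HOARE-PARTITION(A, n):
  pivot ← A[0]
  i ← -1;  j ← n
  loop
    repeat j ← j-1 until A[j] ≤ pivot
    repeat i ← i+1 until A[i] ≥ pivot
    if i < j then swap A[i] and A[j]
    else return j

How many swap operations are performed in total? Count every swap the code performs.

pivot = A[0] = 4; i = -1, j = 6
j→5 (A[5]=4≤4), i→0 (A[0]=4≥4); i<j, swap → [4,3,4,4,3,4]
j→4 (A[4]=3≤4), i→2 (A[2]=4≥4); i<j, swap → [4,3,3,4,4,4]
j→3, i→3; i≥j, return j=3. A = [4,3,3,4,4,4]

2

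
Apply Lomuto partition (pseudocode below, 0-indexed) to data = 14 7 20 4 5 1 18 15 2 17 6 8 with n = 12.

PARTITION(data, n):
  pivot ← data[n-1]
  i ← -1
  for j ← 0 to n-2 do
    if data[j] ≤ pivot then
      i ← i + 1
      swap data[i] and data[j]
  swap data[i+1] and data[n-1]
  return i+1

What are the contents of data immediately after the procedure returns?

7 4 5 1 2 6 8 15 20 17 14 18

pivot=8, i=-1
j=0: 14>8, skip
j=1: 7≤8, i=0, swap(0,1) ⇒ 7 14 20 4 5 1 18 15 2 17 6 8
j=2: 20>8, skip
j=3: 4≤8, i=1, swap(1,3) ⇒ 7 4 20 14 5 1 18 15 2 17 6 8
j=4: 5≤8, i=2, swap(2,4) ⇒ 7 4 5 14 20 1 18 15 2 17 6 8
j=5: 1≤8, i=3, swap(3,5) ⇒ 7 4 5 1 20 14 18 15 2 17 6 8
j=6: 18>8, skip
j=7: 15>8, skip
j=8: 2≤8, i=4, swap(4,8) ⇒ 7 4 5 1 2 14 18 15 20 17 6 8
j=9: 17>8, skip
j=10: 6≤8, i=5, swap(5,10) ⇒ 7 4 5 1 2 6 18 15 20 17 14 8
swap(6,11) ⇒ 7 4 5 1 2 6 8 15 20 17 14 18; return 6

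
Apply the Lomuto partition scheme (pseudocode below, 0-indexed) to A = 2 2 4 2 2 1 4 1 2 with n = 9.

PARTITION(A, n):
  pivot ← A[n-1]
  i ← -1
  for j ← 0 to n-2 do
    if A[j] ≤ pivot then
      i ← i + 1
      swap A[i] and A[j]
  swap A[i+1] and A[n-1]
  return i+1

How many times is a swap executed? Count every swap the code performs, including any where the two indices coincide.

pivot=2, i=-1
j=0: 2≤2, i=0, swap(0,0) ⇒ 2 2 4 2 2 1 4 1 2
j=1: 2≤2, i=1, swap(1,1) ⇒ 2 2 4 2 2 1 4 1 2
j=2: 4>2, skip
j=3: 2≤2, i=2, swap(2,3) ⇒ 2 2 2 4 2 1 4 1 2
j=4: 2≤2, i=3, swap(3,4) ⇒ 2 2 2 2 4 1 4 1 2
j=5: 1≤2, i=4, swap(4,5) ⇒ 2 2 2 2 1 4 4 1 2
j=6: 4>2, skip
j=7: 1≤2, i=5, swap(5,7) ⇒ 2 2 2 2 1 1 4 4 2
swap(6,8) ⇒ 2 2 2 2 1 1 2 4 4; return 6

7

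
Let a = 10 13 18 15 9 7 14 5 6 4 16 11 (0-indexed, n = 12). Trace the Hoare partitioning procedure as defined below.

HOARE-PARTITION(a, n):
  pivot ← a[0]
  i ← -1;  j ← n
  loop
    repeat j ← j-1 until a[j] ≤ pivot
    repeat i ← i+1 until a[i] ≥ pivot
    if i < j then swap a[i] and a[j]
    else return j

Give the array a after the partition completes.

4 6 5 7 9 15 14 18 13 10 16 11

pivot=10
j stops at 9 (4), i stops at 0 (10); swap ⇒ 4 13 18 15 9 7 14 5 6 10 16 11
j stops at 8 (6), i stops at 1 (13); swap ⇒ 4 6 18 15 9 7 14 5 13 10 16 11
j stops at 7 (5), i stops at 2 (18); swap ⇒ 4 6 5 15 9 7 14 18 13 10 16 11
j stops at 5 (7), i stops at 3 (15); swap ⇒ 4 6 5 7 9 15 14 18 13 10 16 11
j stops at 4, i stops at 5; i≥j ⇒ return 4. a=4 6 5 7 9 15 14 18 13 10 16 11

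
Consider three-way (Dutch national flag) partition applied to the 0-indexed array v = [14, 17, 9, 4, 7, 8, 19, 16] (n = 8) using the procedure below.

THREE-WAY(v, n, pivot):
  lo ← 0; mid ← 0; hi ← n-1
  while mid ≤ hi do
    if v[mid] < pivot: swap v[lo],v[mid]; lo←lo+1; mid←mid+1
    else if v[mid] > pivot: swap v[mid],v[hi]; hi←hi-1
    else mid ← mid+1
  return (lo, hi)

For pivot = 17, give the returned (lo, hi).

pivot = 17; lo=0, mid=0, hi=7
v[mid]=14<17: swap v[0],v[0]; lo=1,mid=1 → [14, 17, 9, 4, 7, 8, 19, 16]
v[mid]=17=17: mid=2
v[mid]=9<17: swap v[1],v[2]; lo=2,mid=3 → [14, 9, 17, 4, 7, 8, 19, 16]
v[mid]=4<17: swap v[2],v[3]; lo=3,mid=4 → [14, 9, 4, 17, 7, 8, 19, 16]
v[mid]=7<17: swap v[3],v[4]; lo=4,mid=5 → [14, 9, 4, 7, 17, 8, 19, 16]
v[mid]=8<17: swap v[4],v[5]; lo=5,mid=6 → [14, 9, 4, 7, 8, 17, 19, 16]
v[mid]=19>17: swap v[6],v[7]; hi=6 → [14, 9, 4, 7, 8, 17, 16, 19]
v[mid]=16<17: swap v[5],v[6]; lo=6,mid=7 → [14, 9, 4, 7, 8, 16, 17, 19]
end: lo=6, hi=6; v = [14, 9, 4, 7, 8, 16, 17, 19]

(6, 6)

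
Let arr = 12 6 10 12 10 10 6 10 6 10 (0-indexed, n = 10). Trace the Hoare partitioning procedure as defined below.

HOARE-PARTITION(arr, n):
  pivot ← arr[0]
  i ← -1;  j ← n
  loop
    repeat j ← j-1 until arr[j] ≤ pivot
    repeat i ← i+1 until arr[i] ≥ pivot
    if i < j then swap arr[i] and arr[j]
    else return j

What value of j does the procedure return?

pivot = arr[0] = 12; i = -1, j = 10
j→9 (arr[9]=10≤12), i→0 (arr[0]=12≥12); i<j, swap → 10 6 10 12 10 10 6 10 6 12
j→8 (arr[8]=6≤12), i→3 (arr[3]=12≥12); i<j, swap → 10 6 10 6 10 10 6 10 12 12
j→7, i→8; i≥j, return j=7. arr = 10 6 10 6 10 10 6 10 12 12

7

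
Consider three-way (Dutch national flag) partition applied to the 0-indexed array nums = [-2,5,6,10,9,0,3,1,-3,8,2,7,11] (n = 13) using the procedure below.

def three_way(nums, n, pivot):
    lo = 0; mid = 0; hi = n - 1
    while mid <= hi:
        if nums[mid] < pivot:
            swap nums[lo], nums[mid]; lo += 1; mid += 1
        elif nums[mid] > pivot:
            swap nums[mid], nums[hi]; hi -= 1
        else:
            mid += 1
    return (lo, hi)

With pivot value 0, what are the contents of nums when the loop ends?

[-2,-3,0,9,10,3,1,6,8,2,7,11,5]

pivot = 0; lo=0, mid=0, hi=12
nums[mid]=-2<0: swap nums[0],nums[0]; lo=1,mid=1 → [-2,5,6,10,9,0,3,1,-3,8,2,7,11]
nums[mid]=5>0: swap nums[1],nums[12]; hi=11 → [-2,11,6,10,9,0,3,1,-3,8,2,7,5]
nums[mid]=11>0: swap nums[1],nums[11]; hi=10 → [-2,7,6,10,9,0,3,1,-3,8,2,11,5]
nums[mid]=7>0: swap nums[1],nums[10]; hi=9 → [-2,2,6,10,9,0,3,1,-3,8,7,11,5]
nums[mid]=2>0: swap nums[1],nums[9]; hi=8 → [-2,8,6,10,9,0,3,1,-3,2,7,11,5]
nums[mid]=8>0: swap nums[1],nums[8]; hi=7 → [-2,-3,6,10,9,0,3,1,8,2,7,11,5]
nums[mid]=-3<0: swap nums[1],nums[1]; lo=2,mid=2 → [-2,-3,6,10,9,0,3,1,8,2,7,11,5]
nums[mid]=6>0: swap nums[2],nums[7]; hi=6 → [-2,-3,1,10,9,0,3,6,8,2,7,11,5]
nums[mid]=1>0: swap nums[2],nums[6]; hi=5 → [-2,-3,3,10,9,0,1,6,8,2,7,11,5]
nums[mid]=3>0: swap nums[2],nums[5]; hi=4 → [-2,-3,0,10,9,3,1,6,8,2,7,11,5]
nums[mid]=0=0: mid=3
nums[mid]=10>0: swap nums[3],nums[4]; hi=3 → [-2,-3,0,9,10,3,1,6,8,2,7,11,5]
nums[mid]=9>0: swap nums[3],nums[3]; hi=2 → [-2,-3,0,9,10,3,1,6,8,2,7,11,5]
end: lo=2, hi=2; nums = [-2,-3,0,9,10,3,1,6,8,2,7,11,5]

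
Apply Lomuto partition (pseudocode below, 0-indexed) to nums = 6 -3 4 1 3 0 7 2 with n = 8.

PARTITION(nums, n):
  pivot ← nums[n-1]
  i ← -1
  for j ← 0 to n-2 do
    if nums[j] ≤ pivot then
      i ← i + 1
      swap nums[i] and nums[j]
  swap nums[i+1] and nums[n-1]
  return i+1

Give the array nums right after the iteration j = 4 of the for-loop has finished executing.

pivot = nums[7] = 2; i = -1
j=0: nums[0]=6 > 2 → no swap
j=1: nums[1]=-3 ≤ 2 → i=0, swap nums[0],nums[1] → -3 6 4 1 3 0 7 2
j=2: nums[2]=4 > 2 → no swap
j=3: nums[3]=1 ≤ 2 → i=1, swap nums[1],nums[3] → -3 1 4 6 3 0 7 2
j=4: nums[4]=3 > 2 → no swap
(after j=4) nums = -3 1 4 6 3 0 7 2

-3 1 4 6 3 0 7 2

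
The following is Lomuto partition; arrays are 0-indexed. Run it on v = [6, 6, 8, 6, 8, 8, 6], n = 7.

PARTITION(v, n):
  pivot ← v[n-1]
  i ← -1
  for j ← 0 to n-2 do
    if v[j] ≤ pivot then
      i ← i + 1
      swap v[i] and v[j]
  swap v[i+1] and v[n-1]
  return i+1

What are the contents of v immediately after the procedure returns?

[6, 6, 6, 6, 8, 8, 8]

pivot = v[6] = 6; i = -1
j=0: v[0]=6 ≤ 6 → i=0, swap v[0],v[0] (no change) → [6, 6, 8, 6, 8, 8, 6]
j=1: v[1]=6 ≤ 6 → i=1, swap v[1],v[1] (no change) → [6, 6, 8, 6, 8, 8, 6]
j=2: v[2]=8 > 6 → no swap
j=3: v[3]=6 ≤ 6 → i=2, swap v[2],v[3] → [6, 6, 6, 8, 8, 8, 6]
j=4: v[4]=8 > 6 → no swap
j=5: v[5]=8 > 6 → no swap
final swap v[3],v[6] → [6, 6, 6, 6, 8, 8, 8]; return 3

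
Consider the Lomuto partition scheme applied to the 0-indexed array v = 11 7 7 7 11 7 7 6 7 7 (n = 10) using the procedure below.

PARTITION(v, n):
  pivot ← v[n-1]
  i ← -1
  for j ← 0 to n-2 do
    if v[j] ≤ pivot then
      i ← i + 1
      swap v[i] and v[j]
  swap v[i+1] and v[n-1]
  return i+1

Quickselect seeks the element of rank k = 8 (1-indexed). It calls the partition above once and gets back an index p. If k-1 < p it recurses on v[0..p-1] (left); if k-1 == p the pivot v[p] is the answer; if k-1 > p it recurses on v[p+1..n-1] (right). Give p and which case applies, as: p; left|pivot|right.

pivot=7, i=-1
j=0: 11>7, skip
j=1: 7≤7, i=0, swap(0,1) ⇒ 7 11 7 7 11 7 7 6 7 7
j=2: 7≤7, i=1, swap(1,2) ⇒ 7 7 11 7 11 7 7 6 7 7
j=3: 7≤7, i=2, swap(2,3) ⇒ 7 7 7 11 11 7 7 6 7 7
j=4: 11>7, skip
j=5: 7≤7, i=3, swap(3,5) ⇒ 7 7 7 7 11 11 7 6 7 7
j=6: 7≤7, i=4, swap(4,6) ⇒ 7 7 7 7 7 11 11 6 7 7
j=7: 6≤7, i=5, swap(5,7) ⇒ 7 7 7 7 7 6 11 11 7 7
j=8: 7≤7, i=6, swap(6,8) ⇒ 7 7 7 7 7 6 7 11 11 7
swap(7,9) ⇒ 7 7 7 7 7 6 7 7 11 11; return 7
p = 7; k-1 = 7 == 7 ⇒ pivot

7; pivot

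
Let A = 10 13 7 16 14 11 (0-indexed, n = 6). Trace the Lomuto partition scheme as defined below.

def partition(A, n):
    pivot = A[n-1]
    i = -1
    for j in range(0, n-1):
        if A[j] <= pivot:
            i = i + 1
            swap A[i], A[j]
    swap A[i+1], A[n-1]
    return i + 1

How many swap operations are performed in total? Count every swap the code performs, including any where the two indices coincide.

3

pivot = A[5] = 11; i = -1
j=0: A[0]=10 ≤ 11 → i=0, swap A[0],A[0] (no change) → 10 13 7 16 14 11
j=1: A[1]=13 > 11 → no swap
j=2: A[2]=7 ≤ 11 → i=1, swap A[1],A[2] → 10 7 13 16 14 11
j=3: A[3]=16 > 11 → no swap
j=4: A[4]=14 > 11 → no swap
final swap A[2],A[5] → 10 7 11 16 14 13; return 2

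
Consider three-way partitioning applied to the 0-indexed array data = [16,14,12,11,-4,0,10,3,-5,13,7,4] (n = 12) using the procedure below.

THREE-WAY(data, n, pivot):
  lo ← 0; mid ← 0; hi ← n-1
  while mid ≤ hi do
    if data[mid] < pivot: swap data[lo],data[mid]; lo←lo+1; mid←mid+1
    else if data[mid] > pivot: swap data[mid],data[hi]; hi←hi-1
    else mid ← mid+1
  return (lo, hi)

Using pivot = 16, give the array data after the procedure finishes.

[14,12,11,-4,0,10,3,-5,13,7,4,16]

lo=0 mid=0 hi=11
16=16: mid=1
14<16: swap(0,1), lo=1 mid=2 ⇒ [14,16,12,11,-4,0,10,3,-5,13,7,4]
12<16: swap(1,2), lo=2 mid=3 ⇒ [14,12,16,11,-4,0,10,3,-5,13,7,4]
11<16: swap(2,3), lo=3 mid=4 ⇒ [14,12,11,16,-4,0,10,3,-5,13,7,4]
-4<16: swap(3,4), lo=4 mid=5 ⇒ [14,12,11,-4,16,0,10,3,-5,13,7,4]
0<16: swap(4,5), lo=5 mid=6 ⇒ [14,12,11,-4,0,16,10,3,-5,13,7,4]
10<16: swap(5,6), lo=6 mid=7 ⇒ [14,12,11,-4,0,10,16,3,-5,13,7,4]
3<16: swap(6,7), lo=7 mid=8 ⇒ [14,12,11,-4,0,10,3,16,-5,13,7,4]
-5<16: swap(7,8), lo=8 mid=9 ⇒ [14,12,11,-4,0,10,3,-5,16,13,7,4]
13<16: swap(8,9), lo=9 mid=10 ⇒ [14,12,11,-4,0,10,3,-5,13,16,7,4]
7<16: swap(9,10), lo=10 mid=11 ⇒ [14,12,11,-4,0,10,3,-5,13,7,16,4]
4<16: swap(10,11), lo=11 mid=12 ⇒ [14,12,11,-4,0,10,3,-5,13,7,4,16]
done. lo=11 hi=11; data=[14,12,11,-4,0,10,3,-5,13,7,4,16]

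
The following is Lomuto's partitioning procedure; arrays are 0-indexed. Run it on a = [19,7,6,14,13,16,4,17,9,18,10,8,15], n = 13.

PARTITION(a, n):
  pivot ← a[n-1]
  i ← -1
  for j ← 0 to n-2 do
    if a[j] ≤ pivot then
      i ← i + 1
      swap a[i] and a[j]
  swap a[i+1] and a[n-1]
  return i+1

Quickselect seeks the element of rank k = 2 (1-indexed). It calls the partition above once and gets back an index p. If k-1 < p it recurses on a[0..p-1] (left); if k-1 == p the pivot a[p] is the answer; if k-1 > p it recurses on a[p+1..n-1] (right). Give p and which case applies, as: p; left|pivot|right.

8; left

pivot = a[12] = 15; i = -1
j=0: a[0]=19 > 15 → no swap
j=1: a[1]=7 ≤ 15 → i=0, swap a[0],a[1] → [7,19,6,14,13,16,4,17,9,18,10,8,15]
j=2: a[2]=6 ≤ 15 → i=1, swap a[1],a[2] → [7,6,19,14,13,16,4,17,9,18,10,8,15]
j=3: a[3]=14 ≤ 15 → i=2, swap a[2],a[3] → [7,6,14,19,13,16,4,17,9,18,10,8,15]
j=4: a[4]=13 ≤ 15 → i=3, swap a[3],a[4] → [7,6,14,13,19,16,4,17,9,18,10,8,15]
j=5: a[5]=16 > 15 → no swap
j=6: a[6]=4 ≤ 15 → i=4, swap a[4],a[6] → [7,6,14,13,4,16,19,17,9,18,10,8,15]
j=7: a[7]=17 > 15 → no swap
j=8: a[8]=9 ≤ 15 → i=5, swap a[5],a[8] → [7,6,14,13,4,9,19,17,16,18,10,8,15]
j=9: a[9]=18 > 15 → no swap
j=10: a[10]=10 ≤ 15 → i=6, swap a[6],a[10] → [7,6,14,13,4,9,10,17,16,18,19,8,15]
j=11: a[11]=8 ≤ 15 → i=7, swap a[7],a[11] → [7,6,14,13,4,9,10,8,16,18,19,17,15]
final swap a[8],a[12] → [7,6,14,13,4,9,10,8,15,18,19,17,16]; return 8
p = 8; k-1 = 1 < 8 ⇒ left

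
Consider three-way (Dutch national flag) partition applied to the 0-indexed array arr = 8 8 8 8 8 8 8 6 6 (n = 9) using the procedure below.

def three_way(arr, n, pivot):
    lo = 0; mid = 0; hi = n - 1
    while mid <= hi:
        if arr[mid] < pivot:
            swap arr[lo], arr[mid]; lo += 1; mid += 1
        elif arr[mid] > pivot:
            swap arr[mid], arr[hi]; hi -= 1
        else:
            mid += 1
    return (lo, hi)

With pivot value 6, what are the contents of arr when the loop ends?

lo=0 mid=0 hi=8
8>6: swap(0,8), hi=7 ⇒ 6 8 8 8 8 8 8 6 8
6=6: mid=1
8>6: swap(1,7), hi=6 ⇒ 6 6 8 8 8 8 8 8 8
6=6: mid=2
8>6: swap(2,6), hi=5 ⇒ 6 6 8 8 8 8 8 8 8
8>6: swap(2,5), hi=4 ⇒ 6 6 8 8 8 8 8 8 8
8>6: swap(2,4), hi=3 ⇒ 6 6 8 8 8 8 8 8 8
8>6: swap(2,3), hi=2 ⇒ 6 6 8 8 8 8 8 8 8
8>6: swap(2,2), hi=1 ⇒ 6 6 8 8 8 8 8 8 8
done. lo=0 hi=1; arr=6 6 8 8 8 8 8 8 8

6 6 8 8 8 8 8 8 8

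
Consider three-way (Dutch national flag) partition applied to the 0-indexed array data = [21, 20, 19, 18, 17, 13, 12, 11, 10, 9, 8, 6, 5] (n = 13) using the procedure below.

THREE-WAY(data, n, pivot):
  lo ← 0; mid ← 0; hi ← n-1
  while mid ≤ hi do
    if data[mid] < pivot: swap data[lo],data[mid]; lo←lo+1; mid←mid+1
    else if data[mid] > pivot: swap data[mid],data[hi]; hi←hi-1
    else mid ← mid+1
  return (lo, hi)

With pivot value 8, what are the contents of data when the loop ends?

[5, 6, 8, 17, 13, 12, 11, 10, 9, 18, 19, 20, 21]

lo=0 mid=0 hi=12
21>8: swap(0,12), hi=11 ⇒ [5, 20, 19, 18, 17, 13, 12, 11, 10, 9, 8, 6, 21]
5<8: swap(0,0), lo=1 mid=1 ⇒ [5, 20, 19, 18, 17, 13, 12, 11, 10, 9, 8, 6, 21]
20>8: swap(1,11), hi=10 ⇒ [5, 6, 19, 18, 17, 13, 12, 11, 10, 9, 8, 20, 21]
6<8: swap(1,1), lo=2 mid=2 ⇒ [5, 6, 19, 18, 17, 13, 12, 11, 10, 9, 8, 20, 21]
19>8: swap(2,10), hi=9 ⇒ [5, 6, 8, 18, 17, 13, 12, 11, 10, 9, 19, 20, 21]
8=8: mid=3
18>8: swap(3,9), hi=8 ⇒ [5, 6, 8, 9, 17, 13, 12, 11, 10, 18, 19, 20, 21]
9>8: swap(3,8), hi=7 ⇒ [5, 6, 8, 10, 17, 13, 12, 11, 9, 18, 19, 20, 21]
10>8: swap(3,7), hi=6 ⇒ [5, 6, 8, 11, 17, 13, 12, 10, 9, 18, 19, 20, 21]
11>8: swap(3,6), hi=5 ⇒ [5, 6, 8, 12, 17, 13, 11, 10, 9, 18, 19, 20, 21]
12>8: swap(3,5), hi=4 ⇒ [5, 6, 8, 13, 17, 12, 11, 10, 9, 18, 19, 20, 21]
13>8: swap(3,4), hi=3 ⇒ [5, 6, 8, 17, 13, 12, 11, 10, 9, 18, 19, 20, 21]
17>8: swap(3,3), hi=2 ⇒ [5, 6, 8, 17, 13, 12, 11, 10, 9, 18, 19, 20, 21]
done. lo=2 hi=2; data=[5, 6, 8, 17, 13, 12, 11, 10, 9, 18, 19, 20, 21]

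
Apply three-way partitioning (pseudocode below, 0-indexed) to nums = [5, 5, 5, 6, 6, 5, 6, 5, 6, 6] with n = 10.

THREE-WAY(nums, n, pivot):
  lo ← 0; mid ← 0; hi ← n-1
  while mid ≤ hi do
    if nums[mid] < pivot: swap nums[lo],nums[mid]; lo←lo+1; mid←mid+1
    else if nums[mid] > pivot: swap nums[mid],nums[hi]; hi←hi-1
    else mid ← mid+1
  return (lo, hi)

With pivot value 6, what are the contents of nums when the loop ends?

pivot = 6; lo=0, mid=0, hi=9
nums[mid]=5<6: swap nums[0],nums[0]; lo=1,mid=1 → [5, 5, 5, 6, 6, 5, 6, 5, 6, 6]
nums[mid]=5<6: swap nums[1],nums[1]; lo=2,mid=2 → [5, 5, 5, 6, 6, 5, 6, 5, 6, 6]
nums[mid]=5<6: swap nums[2],nums[2]; lo=3,mid=3 → [5, 5, 5, 6, 6, 5, 6, 5, 6, 6]
nums[mid]=6=6: mid=4
nums[mid]=6=6: mid=5
nums[mid]=5<6: swap nums[3],nums[5]; lo=4,mid=6 → [5, 5, 5, 5, 6, 6, 6, 5, 6, 6]
nums[mid]=6=6: mid=7
nums[mid]=5<6: swap nums[4],nums[7]; lo=5,mid=8 → [5, 5, 5, 5, 5, 6, 6, 6, 6, 6]
nums[mid]=6=6: mid=9
nums[mid]=6=6: mid=10
end: lo=5, hi=9; nums = [5, 5, 5, 5, 5, 6, 6, 6, 6, 6]

[5, 5, 5, 5, 5, 6, 6, 6, 6, 6]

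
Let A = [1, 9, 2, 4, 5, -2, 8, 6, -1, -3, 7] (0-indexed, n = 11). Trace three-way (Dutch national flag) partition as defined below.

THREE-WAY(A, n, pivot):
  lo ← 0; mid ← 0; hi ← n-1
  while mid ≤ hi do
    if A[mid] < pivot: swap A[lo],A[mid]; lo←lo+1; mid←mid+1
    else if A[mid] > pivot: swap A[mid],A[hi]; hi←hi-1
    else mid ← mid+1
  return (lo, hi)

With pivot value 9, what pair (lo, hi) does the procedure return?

pivot = 9; lo=0, mid=0, hi=10
A[mid]=1<9: swap A[0],A[0]; lo=1,mid=1 → [1, 9, 2, 4, 5, -2, 8, 6, -1, -3, 7]
A[mid]=9=9: mid=2
A[mid]=2<9: swap A[1],A[2]; lo=2,mid=3 → [1, 2, 9, 4, 5, -2, 8, 6, -1, -3, 7]
A[mid]=4<9: swap A[2],A[3]; lo=3,mid=4 → [1, 2, 4, 9, 5, -2, 8, 6, -1, -3, 7]
A[mid]=5<9: swap A[3],A[4]; lo=4,mid=5 → [1, 2, 4, 5, 9, -2, 8, 6, -1, -3, 7]
A[mid]=-2<9: swap A[4],A[5]; lo=5,mid=6 → [1, 2, 4, 5, -2, 9, 8, 6, -1, -3, 7]
A[mid]=8<9: swap A[5],A[6]; lo=6,mid=7 → [1, 2, 4, 5, -2, 8, 9, 6, -1, -3, 7]
A[mid]=6<9: swap A[6],A[7]; lo=7,mid=8 → [1, 2, 4, 5, -2, 8, 6, 9, -1, -3, 7]
A[mid]=-1<9: swap A[7],A[8]; lo=8,mid=9 → [1, 2, 4, 5, -2, 8, 6, -1, 9, -3, 7]
A[mid]=-3<9: swap A[8],A[9]; lo=9,mid=10 → [1, 2, 4, 5, -2, 8, 6, -1, -3, 9, 7]
A[mid]=7<9: swap A[9],A[10]; lo=10,mid=11 → [1, 2, 4, 5, -2, 8, 6, -1, -3, 7, 9]
end: lo=10, hi=10; A = [1, 2, 4, 5, -2, 8, 6, -1, -3, 7, 9]

(10, 10)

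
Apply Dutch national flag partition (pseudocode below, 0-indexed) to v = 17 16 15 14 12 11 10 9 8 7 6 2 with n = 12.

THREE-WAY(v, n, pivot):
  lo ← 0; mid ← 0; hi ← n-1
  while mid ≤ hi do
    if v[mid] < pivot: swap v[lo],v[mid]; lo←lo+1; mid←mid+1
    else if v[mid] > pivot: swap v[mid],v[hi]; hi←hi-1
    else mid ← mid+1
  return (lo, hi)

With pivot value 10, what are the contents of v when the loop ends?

2 6 7 8 9 10 11 12 14 15 16 17

lo=0 mid=0 hi=11
17>10: swap(0,11), hi=10 ⇒ 2 16 15 14 12 11 10 9 8 7 6 17
2<10: swap(0,0), lo=1 mid=1 ⇒ 2 16 15 14 12 11 10 9 8 7 6 17
16>10: swap(1,10), hi=9 ⇒ 2 6 15 14 12 11 10 9 8 7 16 17
6<10: swap(1,1), lo=2 mid=2 ⇒ 2 6 15 14 12 11 10 9 8 7 16 17
15>10: swap(2,9), hi=8 ⇒ 2 6 7 14 12 11 10 9 8 15 16 17
7<10: swap(2,2), lo=3 mid=3 ⇒ 2 6 7 14 12 11 10 9 8 15 16 17
14>10: swap(3,8), hi=7 ⇒ 2 6 7 8 12 11 10 9 14 15 16 17
8<10: swap(3,3), lo=4 mid=4 ⇒ 2 6 7 8 12 11 10 9 14 15 16 17
12>10: swap(4,7), hi=6 ⇒ 2 6 7 8 9 11 10 12 14 15 16 17
9<10: swap(4,4), lo=5 mid=5 ⇒ 2 6 7 8 9 11 10 12 14 15 16 17
11>10: swap(5,6), hi=5 ⇒ 2 6 7 8 9 10 11 12 14 15 16 17
10=10: mid=6
done. lo=5 hi=5; v=2 6 7 8 9 10 11 12 14 15 16 17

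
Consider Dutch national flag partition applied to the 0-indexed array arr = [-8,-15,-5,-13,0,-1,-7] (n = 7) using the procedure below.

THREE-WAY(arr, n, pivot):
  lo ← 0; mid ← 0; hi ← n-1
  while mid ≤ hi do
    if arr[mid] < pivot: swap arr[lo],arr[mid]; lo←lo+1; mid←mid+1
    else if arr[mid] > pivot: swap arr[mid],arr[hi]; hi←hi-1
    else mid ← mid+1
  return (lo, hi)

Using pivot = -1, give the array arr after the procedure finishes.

[-8,-15,-5,-13,-7,-1,0]

pivot = -1; lo=0, mid=0, hi=6
arr[mid]=-8<-1: swap arr[0],arr[0]; lo=1,mid=1 → [-8,-15,-5,-13,0,-1,-7]
arr[mid]=-15<-1: swap arr[1],arr[1]; lo=2,mid=2 → [-8,-15,-5,-13,0,-1,-7]
arr[mid]=-5<-1: swap arr[2],arr[2]; lo=3,mid=3 → [-8,-15,-5,-13,0,-1,-7]
arr[mid]=-13<-1: swap arr[3],arr[3]; lo=4,mid=4 → [-8,-15,-5,-13,0,-1,-7]
arr[mid]=0>-1: swap arr[4],arr[6]; hi=5 → [-8,-15,-5,-13,-7,-1,0]
arr[mid]=-7<-1: swap arr[4],arr[4]; lo=5,mid=5 → [-8,-15,-5,-13,-7,-1,0]
arr[mid]=-1=-1: mid=6
end: lo=5, hi=5; arr = [-8,-15,-5,-13,-7,-1,0]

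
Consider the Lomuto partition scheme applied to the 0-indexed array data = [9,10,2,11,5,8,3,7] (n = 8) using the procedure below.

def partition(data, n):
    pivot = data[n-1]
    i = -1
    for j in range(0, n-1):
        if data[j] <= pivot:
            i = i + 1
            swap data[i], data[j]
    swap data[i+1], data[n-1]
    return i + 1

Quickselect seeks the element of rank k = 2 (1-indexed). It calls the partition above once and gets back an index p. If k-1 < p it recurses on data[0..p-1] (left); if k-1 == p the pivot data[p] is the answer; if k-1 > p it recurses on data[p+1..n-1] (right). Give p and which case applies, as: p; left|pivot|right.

3; left

pivot = data[7] = 7; i = -1
j=0: data[0]=9 > 7 → no swap
j=1: data[1]=10 > 7 → no swap
j=2: data[2]=2 ≤ 7 → i=0, swap data[0],data[2] → [2,10,9,11,5,8,3,7]
j=3: data[3]=11 > 7 → no swap
j=4: data[4]=5 ≤ 7 → i=1, swap data[1],data[4] → [2,5,9,11,10,8,3,7]
j=5: data[5]=8 > 7 → no swap
j=6: data[6]=3 ≤ 7 → i=2, swap data[2],data[6] → [2,5,3,11,10,8,9,7]
final swap data[3],data[7] → [2,5,3,7,10,8,9,11]; return 3
p = 3; k-1 = 1 < 3 ⇒ left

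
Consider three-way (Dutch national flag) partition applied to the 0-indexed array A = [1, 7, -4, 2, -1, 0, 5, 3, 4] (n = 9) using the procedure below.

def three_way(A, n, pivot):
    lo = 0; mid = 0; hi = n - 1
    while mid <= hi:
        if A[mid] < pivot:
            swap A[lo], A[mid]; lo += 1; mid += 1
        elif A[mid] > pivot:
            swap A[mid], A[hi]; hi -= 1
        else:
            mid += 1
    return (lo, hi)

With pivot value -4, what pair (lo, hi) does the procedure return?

(0, 0)

lo=0 mid=0 hi=8
1>-4: swap(0,8), hi=7 ⇒ [4, 7, -4, 2, -1, 0, 5, 3, 1]
4>-4: swap(0,7), hi=6 ⇒ [3, 7, -4, 2, -1, 0, 5, 4, 1]
3>-4: swap(0,6), hi=5 ⇒ [5, 7, -4, 2, -1, 0, 3, 4, 1]
5>-4: swap(0,5), hi=4 ⇒ [0, 7, -4, 2, -1, 5, 3, 4, 1]
0>-4: swap(0,4), hi=3 ⇒ [-1, 7, -4, 2, 0, 5, 3, 4, 1]
-1>-4: swap(0,3), hi=2 ⇒ [2, 7, -4, -1, 0, 5, 3, 4, 1]
2>-4: swap(0,2), hi=1 ⇒ [-4, 7, 2, -1, 0, 5, 3, 4, 1]
-4=-4: mid=1
7>-4: swap(1,1), hi=0 ⇒ [-4, 7, 2, -1, 0, 5, 3, 4, 1]
done. lo=0 hi=0; A=[-4, 7, 2, -1, 0, 5, 3, 4, 1]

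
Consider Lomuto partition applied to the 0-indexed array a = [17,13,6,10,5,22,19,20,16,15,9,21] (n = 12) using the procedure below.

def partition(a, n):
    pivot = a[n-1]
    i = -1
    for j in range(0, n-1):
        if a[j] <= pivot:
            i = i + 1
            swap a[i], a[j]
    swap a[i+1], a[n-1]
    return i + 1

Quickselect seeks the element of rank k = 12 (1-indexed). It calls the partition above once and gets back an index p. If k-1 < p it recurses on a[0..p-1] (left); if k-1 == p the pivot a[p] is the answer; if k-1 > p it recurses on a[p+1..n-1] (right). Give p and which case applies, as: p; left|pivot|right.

10; right

pivot = a[11] = 21; i = -1
j=0: a[0]=17 ≤ 21 → i=0, swap a[0],a[0] (no change) → [17,13,6,10,5,22,19,20,16,15,9,21]
j=1: a[1]=13 ≤ 21 → i=1, swap a[1],a[1] (no change) → [17,13,6,10,5,22,19,20,16,15,9,21]
j=2: a[2]=6 ≤ 21 → i=2, swap a[2],a[2] (no change) → [17,13,6,10,5,22,19,20,16,15,9,21]
j=3: a[3]=10 ≤ 21 → i=3, swap a[3],a[3] (no change) → [17,13,6,10,5,22,19,20,16,15,9,21]
j=4: a[4]=5 ≤ 21 → i=4, swap a[4],a[4] (no change) → [17,13,6,10,5,22,19,20,16,15,9,21]
j=5: a[5]=22 > 21 → no swap
j=6: a[6]=19 ≤ 21 → i=5, swap a[5],a[6] → [17,13,6,10,5,19,22,20,16,15,9,21]
j=7: a[7]=20 ≤ 21 → i=6, swap a[6],a[7] → [17,13,6,10,5,19,20,22,16,15,9,21]
j=8: a[8]=16 ≤ 21 → i=7, swap a[7],a[8] → [17,13,6,10,5,19,20,16,22,15,9,21]
j=9: a[9]=15 ≤ 21 → i=8, swap a[8],a[9] → [17,13,6,10,5,19,20,16,15,22,9,21]
j=10: a[10]=9 ≤ 21 → i=9, swap a[9],a[10] → [17,13,6,10,5,19,20,16,15,9,22,21]
final swap a[10],a[11] → [17,13,6,10,5,19,20,16,15,9,21,22]; return 10
p = 10; k-1 = 11 > 10 ⇒ right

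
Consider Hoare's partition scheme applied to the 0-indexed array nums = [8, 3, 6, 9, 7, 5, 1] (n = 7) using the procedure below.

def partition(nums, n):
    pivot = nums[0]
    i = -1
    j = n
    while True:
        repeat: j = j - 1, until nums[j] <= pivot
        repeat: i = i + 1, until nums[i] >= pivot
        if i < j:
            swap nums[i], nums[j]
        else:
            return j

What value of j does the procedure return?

pivot = nums[0] = 8; i = -1, j = 7
j→6 (nums[6]=1≤8), i→0 (nums[0]=8≥8); i<j, swap → [1, 3, 6, 9, 7, 5, 8]
j→5 (nums[5]=5≤8), i→3 (nums[3]=9≥8); i<j, swap → [1, 3, 6, 5, 7, 9, 8]
j→4, i→5; i≥j, return j=4. nums = [1, 3, 6, 5, 7, 9, 8]

4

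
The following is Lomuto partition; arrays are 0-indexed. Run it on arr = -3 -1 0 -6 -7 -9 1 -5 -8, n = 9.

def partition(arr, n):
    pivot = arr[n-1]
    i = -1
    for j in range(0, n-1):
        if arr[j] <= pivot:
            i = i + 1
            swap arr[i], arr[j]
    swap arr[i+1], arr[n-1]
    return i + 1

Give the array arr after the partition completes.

-9 -8 0 -6 -7 -3 1 -5 -1

pivot = arr[8] = -8; i = -1
j=0: arr[0]=-3 > -8 → no swap
j=1: arr[1]=-1 > -8 → no swap
j=2: arr[2]=0 > -8 → no swap
j=3: arr[3]=-6 > -8 → no swap
j=4: arr[4]=-7 > -8 → no swap
j=5: arr[5]=-9 ≤ -8 → i=0, swap arr[0],arr[5] → -9 -1 0 -6 -7 -3 1 -5 -8
j=6: arr[6]=1 > -8 → no swap
j=7: arr[7]=-5 > -8 → no swap
final swap arr[1],arr[8] → -9 -8 0 -6 -7 -3 1 -5 -1; return 1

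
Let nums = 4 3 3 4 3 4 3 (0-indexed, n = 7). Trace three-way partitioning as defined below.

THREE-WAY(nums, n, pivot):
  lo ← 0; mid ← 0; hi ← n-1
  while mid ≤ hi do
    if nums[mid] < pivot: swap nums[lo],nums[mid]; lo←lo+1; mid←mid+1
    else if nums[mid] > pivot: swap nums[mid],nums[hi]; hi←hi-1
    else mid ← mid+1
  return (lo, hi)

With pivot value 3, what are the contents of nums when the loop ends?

3 3 3 3 4 4 4

lo=0 mid=0 hi=6
4>3: swap(0,6), hi=5 ⇒ 3 3 3 4 3 4 4
3=3: mid=1
3=3: mid=2
3=3: mid=3
4>3: swap(3,5), hi=4 ⇒ 3 3 3 4 3 4 4
4>3: swap(3,4), hi=3 ⇒ 3 3 3 3 4 4 4
3=3: mid=4
done. lo=0 hi=3; nums=3 3 3 3 4 4 4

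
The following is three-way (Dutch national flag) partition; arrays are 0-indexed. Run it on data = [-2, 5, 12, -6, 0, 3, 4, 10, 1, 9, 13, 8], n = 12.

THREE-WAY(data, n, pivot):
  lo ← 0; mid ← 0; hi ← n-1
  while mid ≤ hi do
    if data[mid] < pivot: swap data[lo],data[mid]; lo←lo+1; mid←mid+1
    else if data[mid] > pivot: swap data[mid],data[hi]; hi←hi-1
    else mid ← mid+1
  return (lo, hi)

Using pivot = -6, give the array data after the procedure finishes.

[-6, 12, 5, 0, 3, 4, 10, 1, 9, 13, 8, -2]

pivot = -6; lo=0, mid=0, hi=11
data[mid]=-2>-6: swap data[0],data[11]; hi=10 → [8, 5, 12, -6, 0, 3, 4, 10, 1, 9, 13, -2]
data[mid]=8>-6: swap data[0],data[10]; hi=9 → [13, 5, 12, -6, 0, 3, 4, 10, 1, 9, 8, -2]
data[mid]=13>-6: swap data[0],data[9]; hi=8 → [9, 5, 12, -6, 0, 3, 4, 10, 1, 13, 8, -2]
data[mid]=9>-6: swap data[0],data[8]; hi=7 → [1, 5, 12, -6, 0, 3, 4, 10, 9, 13, 8, -2]
data[mid]=1>-6: swap data[0],data[7]; hi=6 → [10, 5, 12, -6, 0, 3, 4, 1, 9, 13, 8, -2]
data[mid]=10>-6: swap data[0],data[6]; hi=5 → [4, 5, 12, -6, 0, 3, 10, 1, 9, 13, 8, -2]
data[mid]=4>-6: swap data[0],data[5]; hi=4 → [3, 5, 12, -6, 0, 4, 10, 1, 9, 13, 8, -2]
data[mid]=3>-6: swap data[0],data[4]; hi=3 → [0, 5, 12, -6, 3, 4, 10, 1, 9, 13, 8, -2]
data[mid]=0>-6: swap data[0],data[3]; hi=2 → [-6, 5, 12, 0, 3, 4, 10, 1, 9, 13, 8, -2]
data[mid]=-6=-6: mid=1
data[mid]=5>-6: swap data[1],data[2]; hi=1 → [-6, 12, 5, 0, 3, 4, 10, 1, 9, 13, 8, -2]
data[mid]=12>-6: swap data[1],data[1]; hi=0 → [-6, 12, 5, 0, 3, 4, 10, 1, 9, 13, 8, -2]
end: lo=0, hi=0; data = [-6, 12, 5, 0, 3, 4, 10, 1, 9, 13, 8, -2]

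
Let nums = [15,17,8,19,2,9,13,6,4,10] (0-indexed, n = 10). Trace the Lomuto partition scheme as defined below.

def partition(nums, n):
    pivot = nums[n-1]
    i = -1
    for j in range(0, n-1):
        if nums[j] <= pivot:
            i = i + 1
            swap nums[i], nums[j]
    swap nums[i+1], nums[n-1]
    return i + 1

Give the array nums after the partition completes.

pivot = nums[9] = 10; i = -1
j=0: nums[0]=15 > 10 → no swap
j=1: nums[1]=17 > 10 → no swap
j=2: nums[2]=8 ≤ 10 → i=0, swap nums[0],nums[2] → [8,17,15,19,2,9,13,6,4,10]
j=3: nums[3]=19 > 10 → no swap
j=4: nums[4]=2 ≤ 10 → i=1, swap nums[1],nums[4] → [8,2,15,19,17,9,13,6,4,10]
j=5: nums[5]=9 ≤ 10 → i=2, swap nums[2],nums[5] → [8,2,9,19,17,15,13,6,4,10]
j=6: nums[6]=13 > 10 → no swap
j=7: nums[7]=6 ≤ 10 → i=3, swap nums[3],nums[7] → [8,2,9,6,17,15,13,19,4,10]
j=8: nums[8]=4 ≤ 10 → i=4, swap nums[4],nums[8] → [8,2,9,6,4,15,13,19,17,10]
final swap nums[5],nums[9] → [8,2,9,6,4,10,13,19,17,15]; return 5

[8,2,9,6,4,10,13,19,17,15]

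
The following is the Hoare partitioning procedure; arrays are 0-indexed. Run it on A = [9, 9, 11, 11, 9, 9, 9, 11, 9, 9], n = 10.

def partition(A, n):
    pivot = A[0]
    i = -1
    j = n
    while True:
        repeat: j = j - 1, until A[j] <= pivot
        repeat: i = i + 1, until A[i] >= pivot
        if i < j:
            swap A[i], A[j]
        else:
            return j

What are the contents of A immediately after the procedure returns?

pivot = A[0] = 9; i = -1, j = 10
j→9 (A[9]=9≤9), i→0 (A[0]=9≥9); i<j, swap → [9, 9, 11, 11, 9, 9, 9, 11, 9, 9]
j→8 (A[8]=9≤9), i→1 (A[1]=9≥9); i<j, swap → [9, 9, 11, 11, 9, 9, 9, 11, 9, 9]
j→6 (A[6]=9≤9), i→2 (A[2]=11≥9); i<j, swap → [9, 9, 9, 11, 9, 9, 11, 11, 9, 9]
j→5 (A[5]=9≤9), i→3 (A[3]=11≥9); i<j, swap → [9, 9, 9, 9, 9, 11, 11, 11, 9, 9]
j→4, i→4; i≥j, return j=4. A = [9, 9, 9, 9, 9, 11, 11, 11, 9, 9]

[9, 9, 9, 9, 9, 11, 11, 11, 9, 9]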